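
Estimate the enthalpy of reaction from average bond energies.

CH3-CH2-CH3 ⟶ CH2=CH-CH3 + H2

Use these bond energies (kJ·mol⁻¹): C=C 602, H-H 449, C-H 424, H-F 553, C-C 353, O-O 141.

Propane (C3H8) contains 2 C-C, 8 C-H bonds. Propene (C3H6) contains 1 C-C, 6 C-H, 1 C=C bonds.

Bonds broken (reactants):
  C-C: 2 × 353 = 706
  C-H: 8 × 424 = 3392
  Σ(broken) = 4098 kJ
Bonds formed (products):
  C-C: 1 × 353 = 353
  C-H: 6 × 424 = 2544
  C=C: 1 × 602 = 602
  H-H: 1 × 449 = 449
  Σ(formed) = 3948 kJ
ΔH = Σ(broken) − Σ(formed) = 4098 − 3948 = +150 kJ

ΔH ≈ +150 kJ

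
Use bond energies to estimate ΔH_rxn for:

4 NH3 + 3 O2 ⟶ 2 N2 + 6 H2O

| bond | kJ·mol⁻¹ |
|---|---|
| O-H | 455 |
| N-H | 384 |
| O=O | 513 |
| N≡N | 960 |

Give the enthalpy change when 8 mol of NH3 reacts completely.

Bonds broken (reactants):
  N-H: 12 × 384 = 4608
  O=O: 3 × 513 = 1539
  Σ(broken) = 6147 kJ
Bonds formed (products):
  N≡N: 2 × 960 = 1920
  O-H: 12 × 455 = 5460
  Σ(formed) = 7380 kJ
ΔH = Σ(broken) − Σ(formed) = 6147 − 7380 = −1233 kJ
For 2× the reaction as written: 2 × (−1233) = −2466 kJ

ΔH = −2466 kJ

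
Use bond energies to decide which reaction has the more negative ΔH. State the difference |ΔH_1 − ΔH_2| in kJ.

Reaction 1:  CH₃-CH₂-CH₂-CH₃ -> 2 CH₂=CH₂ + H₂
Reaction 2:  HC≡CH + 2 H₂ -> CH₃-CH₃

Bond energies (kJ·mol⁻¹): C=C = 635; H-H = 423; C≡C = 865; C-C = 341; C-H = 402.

Reaction 1:
  Bonds broken (reactants):
    C-C: 3 × 341 = 1023
    C-H: 10 × 402 = 4020
    Σ(broken) = 5043 kJ
  Bonds formed (products):
    C-H: 8 × 402 = 3216
    C=C: 2 × 635 = 1270
    H-H: 1 × 423 = 423
    Σ(formed) = 4909 kJ
  ΔH_1 = 5043 − 4909 = +134 kJ
Reaction 2:
  Bonds broken (reactants):
    C≡C: 1 × 865 = 865
    C-H: 2 × 402 = 804
    H-H: 2 × 423 = 846
    Σ(broken) = 2515 kJ
  Bonds formed (products):
    C-C: 1 × 341 = 341
    C-H: 6 × 402 = 2412
    Σ(formed) = 2753 kJ
  ΔH_2 = 2515 − 2753 = −238 kJ
ΔH_1 − ΔH_2 = +372 kJ, so reaction 2 has the more negative ΔH; |ΔH_1 − ΔH_2| = 372 kJ.

Reaction 2, by 372 kJ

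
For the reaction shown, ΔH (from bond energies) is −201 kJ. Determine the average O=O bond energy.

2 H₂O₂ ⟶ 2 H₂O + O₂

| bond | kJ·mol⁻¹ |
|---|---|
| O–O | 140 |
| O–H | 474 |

D(O=O) ≈ 481 kJ/mol

Let D be the O=O bond energy.
Σ(broken) = 4×474 + 2×140 = 2176
Σ(formed) = 4×474 + 1×D = 1896 + D
ΔH = Σ(broken) − Σ(formed) = (2176) − (1896 + D) = +280 − D
Setting this equal to −201 kJ gives D = 481 kJ/mol.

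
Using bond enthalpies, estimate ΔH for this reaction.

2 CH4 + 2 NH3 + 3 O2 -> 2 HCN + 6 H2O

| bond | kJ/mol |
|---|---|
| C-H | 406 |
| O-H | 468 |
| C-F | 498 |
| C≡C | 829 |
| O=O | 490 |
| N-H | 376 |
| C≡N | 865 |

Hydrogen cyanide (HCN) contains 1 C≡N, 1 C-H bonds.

Bonds broken (reactants):
  C-H: 8 × 406 = 3248
  N-H: 6 × 376 = 2256
  O=O: 3 × 490 = 1470
  Σ(broken) = 6974 kJ
Bonds formed (products):
  C≡N: 2 × 865 = 1730
  C-H: 2 × 406 = 812
  O-H: 12 × 468 = 5616
  Σ(formed) = 8158 kJ
ΔH = Σ(broken) − Σ(formed) = 6974 − 8158 = −1184 kJ

ΔH ≈ −1184 kJ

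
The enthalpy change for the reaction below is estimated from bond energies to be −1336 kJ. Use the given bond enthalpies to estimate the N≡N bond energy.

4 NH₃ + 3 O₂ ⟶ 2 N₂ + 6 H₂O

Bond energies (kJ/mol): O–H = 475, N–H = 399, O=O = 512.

Let D be the N≡N bond energy.
Σ(broken) = 12×399 + 3×512 = 6324
Σ(formed) = 2×D + 12×475 = 5700 + 2D
ΔH = Σ(broken) − Σ(formed) = (6324) − (5700 + 2D) = +624 − 2D
Setting this equal to −1336 kJ gives 2D = 1960, so D = 980 kJ/mol.

D(N≡N) ≈ 980 kJ/mol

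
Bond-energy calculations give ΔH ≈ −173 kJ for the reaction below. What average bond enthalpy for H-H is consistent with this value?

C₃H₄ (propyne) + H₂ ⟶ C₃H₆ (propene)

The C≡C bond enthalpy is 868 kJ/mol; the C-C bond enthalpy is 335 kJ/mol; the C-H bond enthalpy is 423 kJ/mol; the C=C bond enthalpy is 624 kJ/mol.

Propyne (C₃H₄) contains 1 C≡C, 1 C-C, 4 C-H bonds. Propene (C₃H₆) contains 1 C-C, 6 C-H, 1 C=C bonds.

D(H-H) ≈ 429 kJ/mol

Let D be the H-H bond energy.
Σ(broken) = 1×868 + 1×335 + 4×423 + 1×D = 2895 + D
Σ(formed) = 1×335 + 6×423 + 1×624 = 3497
ΔH = Σ(broken) − Σ(formed) = (2895 + D) − (3497) = −602 + D
Setting this equal to −173 kJ gives D = 429 kJ/mol.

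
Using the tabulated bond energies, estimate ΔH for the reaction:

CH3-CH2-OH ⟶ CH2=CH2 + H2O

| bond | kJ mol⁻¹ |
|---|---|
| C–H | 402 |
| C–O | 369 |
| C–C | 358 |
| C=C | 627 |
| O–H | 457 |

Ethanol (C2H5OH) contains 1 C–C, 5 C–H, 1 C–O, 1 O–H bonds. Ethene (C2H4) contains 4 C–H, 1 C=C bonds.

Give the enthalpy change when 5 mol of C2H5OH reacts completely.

Bonds broken (reactants):
  C–C: 1 × 358 = 358
  C–H: 5 × 402 = 2010
  C–O: 1 × 369 = 369
  O–H: 1 × 457 = 457
  Σ(broken) = 3194 kJ
Bonds formed (products):
  C–H: 4 × 402 = 1608
  C=C: 1 × 627 = 627
  O–H: 2 × 457 = 914
  Σ(formed) = 3149 kJ
ΔH = Σ(broken) − Σ(formed) = 3194 − 3149 = +45 kJ
For 5× the reaction as written: 5 × (+45) = +225 kJ

ΔH = +225 kJ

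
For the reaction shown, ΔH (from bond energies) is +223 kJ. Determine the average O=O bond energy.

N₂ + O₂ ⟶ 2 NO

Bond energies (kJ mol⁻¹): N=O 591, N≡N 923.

Let D be the O=O bond energy.
Σ(broken) = 1×923 + 1×D = 923 + D
Σ(formed) = 2×591 = 1182
ΔH = Σ(broken) − Σ(formed) = (923 + D) − (1182) = −259 + D
Setting this equal to +223 kJ gives D = 482 kJ/mol.

D(O=O) ≈ 482 kJ/mol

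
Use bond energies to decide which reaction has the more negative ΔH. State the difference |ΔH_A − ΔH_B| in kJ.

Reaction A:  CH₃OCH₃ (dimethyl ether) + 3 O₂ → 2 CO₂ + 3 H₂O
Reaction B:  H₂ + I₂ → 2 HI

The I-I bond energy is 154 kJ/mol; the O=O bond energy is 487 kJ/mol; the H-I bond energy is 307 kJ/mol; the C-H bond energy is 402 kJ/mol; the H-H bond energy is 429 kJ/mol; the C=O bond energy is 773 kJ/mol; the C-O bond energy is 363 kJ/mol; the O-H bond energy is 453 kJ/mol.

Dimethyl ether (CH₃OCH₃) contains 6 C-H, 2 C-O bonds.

Reaction A, by 1180 kJ

Reaction A:
  Bonds broken (reactants):
    C-H: 6 × 402 = 2412
    C-O: 2 × 363 = 726
    O=O: 3 × 487 = 1461
    Σ(broken) = 4599 kJ
  Bonds formed (products):
    C=O: 4 × 773 = 3092
    O-H: 6 × 453 = 2718
    Σ(formed) = 5810 kJ
  ΔH_A = 4599 − 5810 = −1211 kJ
Reaction B:
  Bonds broken (reactants):
    H-H: 1 × 429 = 429
    I-I: 1 × 154 = 154
    Σ(broken) = 583 kJ
  Bonds formed (products):
    H-I: 2 × 307 = 614
    Σ(formed) = 614 kJ
  ΔH_B = 583 − 614 = −31 kJ
ΔH_A − ΔH_B = −1180 kJ, so reaction A has the more negative ΔH; |ΔH_A − ΔH_B| = 1180 kJ.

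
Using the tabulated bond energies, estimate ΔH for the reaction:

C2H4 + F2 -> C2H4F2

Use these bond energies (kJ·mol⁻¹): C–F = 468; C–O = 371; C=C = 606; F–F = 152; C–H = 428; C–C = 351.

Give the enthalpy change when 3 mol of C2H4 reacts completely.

ΔH = −1587 kJ

Bonds broken (reactants):
  C–H: 4 × 428 = 1712
  C=C: 1 × 606 = 606
  F–F: 1 × 152 = 152
  Σ(broken) = 2470 kJ
Bonds formed (products):
  C–C: 1 × 351 = 351
  C–F: 2 × 468 = 936
  C–H: 4 × 428 = 1712
  Σ(formed) = 2999 kJ
ΔH = Σ(broken) − Σ(formed) = 2470 − 2999 = −529 kJ
For 3× the reaction as written: 3 × (−529) = −1587 kJ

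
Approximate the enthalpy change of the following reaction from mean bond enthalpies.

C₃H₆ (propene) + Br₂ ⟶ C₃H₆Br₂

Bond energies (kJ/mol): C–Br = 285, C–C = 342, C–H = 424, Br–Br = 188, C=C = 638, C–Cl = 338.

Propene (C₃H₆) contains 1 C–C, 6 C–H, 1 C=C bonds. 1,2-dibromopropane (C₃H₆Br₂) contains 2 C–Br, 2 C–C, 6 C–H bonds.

Bonds broken (reactants):
  Br–Br: 1 × 188 = 188
  C–C: 1 × 342 = 342
  C–H: 6 × 424 = 2544
  C=C: 1 × 638 = 638
  Σ(broken) = 3712 kJ
Bonds formed (products):
  C–Br: 2 × 285 = 570
  C–C: 2 × 342 = 684
  C–H: 6 × 424 = 2544
  Σ(formed) = 3798 kJ
ΔH = Σ(broken) − Σ(formed) = 3712 − 3798 = −86 kJ

ΔH ≈ −86 kJ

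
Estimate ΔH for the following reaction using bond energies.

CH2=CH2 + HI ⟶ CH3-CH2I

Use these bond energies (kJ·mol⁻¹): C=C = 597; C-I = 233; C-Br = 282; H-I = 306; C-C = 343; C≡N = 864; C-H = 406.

ΔH ≈ −79 kJ

Bonds broken (reactants):
  C-H: 4 × 406 = 1624
  C=C: 1 × 597 = 597
  H-I: 1 × 306 = 306
  Σ(broken) = 2527 kJ
Bonds formed (products):
  C-C: 1 × 343 = 343
  C-H: 5 × 406 = 2030
  C-I: 1 × 233 = 233
  Σ(formed) = 2606 kJ
ΔH = Σ(broken) − Σ(formed) = 2527 − 2606 = −79 kJ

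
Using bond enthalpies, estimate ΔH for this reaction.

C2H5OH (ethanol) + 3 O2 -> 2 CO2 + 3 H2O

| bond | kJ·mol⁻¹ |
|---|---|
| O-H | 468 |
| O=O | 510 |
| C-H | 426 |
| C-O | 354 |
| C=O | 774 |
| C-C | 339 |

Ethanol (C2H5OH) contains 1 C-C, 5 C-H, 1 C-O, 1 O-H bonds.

ΔH ≈ −1083 kJ

Bonds broken (reactants):
  C-C: 1 × 339 = 339
  C-H: 5 × 426 = 2130
  C-O: 1 × 354 = 354
  O-H: 1 × 468 = 468
  O=O: 3 × 510 = 1530
  Σ(broken) = 4821 kJ
Bonds formed (products):
  C=O: 4 × 774 = 3096
  O-H: 6 × 468 = 2808
  Σ(formed) = 5904 kJ
ΔH = Σ(broken) − Σ(formed) = 4821 − 5904 = −1083 kJ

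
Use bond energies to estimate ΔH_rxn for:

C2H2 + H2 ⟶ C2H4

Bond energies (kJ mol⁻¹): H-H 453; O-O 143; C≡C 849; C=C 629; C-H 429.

Bonds broken (reactants):
  C≡C: 1 × 849 = 849
  C-H: 2 × 429 = 858
  H-H: 1 × 453 = 453
  Σ(broken) = 2160 kJ
Bonds formed (products):
  C-H: 4 × 429 = 1716
  C=C: 1 × 629 = 629
  Σ(formed) = 2345 kJ
ΔH = Σ(broken) − Σ(formed) = 2160 − 2345 = −185 kJ

ΔH ≈ −185 kJ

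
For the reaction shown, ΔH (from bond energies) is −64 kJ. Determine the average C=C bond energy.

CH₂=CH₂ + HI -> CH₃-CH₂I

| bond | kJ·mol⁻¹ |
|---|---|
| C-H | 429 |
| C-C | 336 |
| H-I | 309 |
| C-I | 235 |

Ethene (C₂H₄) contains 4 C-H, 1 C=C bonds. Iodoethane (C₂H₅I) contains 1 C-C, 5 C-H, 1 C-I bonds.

Let D be the C=C bond energy.
Σ(broken) = 4×429 + 1×D + 1×309 = 2025 + D
Σ(formed) = 1×336 + 5×429 + 1×235 = 2716
ΔH = Σ(broken) − Σ(formed) = (2025 + D) − (2716) = −691 + D
Setting this equal to −64 kJ gives D = 627 kJ/mol.

D(C=C) ≈ 627 kJ/mol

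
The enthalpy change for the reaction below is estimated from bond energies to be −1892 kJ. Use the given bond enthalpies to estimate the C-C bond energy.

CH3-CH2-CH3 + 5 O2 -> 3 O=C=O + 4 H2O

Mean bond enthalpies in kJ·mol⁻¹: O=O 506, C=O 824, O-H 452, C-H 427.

D(C-C) ≈ 361 kJ/mol

Let D be the C-C bond energy.
Σ(broken) = 2×D + 8×427 + 5×506 = 5946 + 2D
Σ(formed) = 6×824 + 8×452 = 8560
ΔH = Σ(broken) − Σ(formed) = (5946 + 2D) − (8560) = −2614 + 2D
Setting this equal to −1892 kJ gives 2D = 722, so D = 361 kJ/mol.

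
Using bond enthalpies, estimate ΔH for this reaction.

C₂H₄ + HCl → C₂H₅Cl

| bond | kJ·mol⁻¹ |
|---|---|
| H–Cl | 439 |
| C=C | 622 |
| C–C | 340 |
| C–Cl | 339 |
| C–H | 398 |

Bonds broken (reactants):
  C–H: 4 × 398 = 1592
  C=C: 1 × 622 = 622
  H–Cl: 1 × 439 = 439
  Σ(broken) = 2653 kJ
Bonds formed (products):
  C–C: 1 × 340 = 340
  C–Cl: 1 × 339 = 339
  C–H: 5 × 398 = 1990
  Σ(formed) = 2669 kJ
ΔH = Σ(broken) − Σ(formed) = 2653 − 2669 = −16 kJ

ΔH ≈ −16 kJ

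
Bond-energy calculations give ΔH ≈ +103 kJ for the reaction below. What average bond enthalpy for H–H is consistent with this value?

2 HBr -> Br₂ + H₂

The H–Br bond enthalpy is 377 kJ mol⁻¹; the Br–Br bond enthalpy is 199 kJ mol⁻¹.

D(H–H) ≈ 452 kJ/mol

Let D be the H–H bond energy.
Σ(broken) = 2×377 = 754
Σ(formed) = 1×199 + 1×D = 199 + D
ΔH = Σ(broken) − Σ(formed) = (754) − (199 + D) = +555 − D
Setting this equal to +103 kJ gives D = 452 kJ/mol.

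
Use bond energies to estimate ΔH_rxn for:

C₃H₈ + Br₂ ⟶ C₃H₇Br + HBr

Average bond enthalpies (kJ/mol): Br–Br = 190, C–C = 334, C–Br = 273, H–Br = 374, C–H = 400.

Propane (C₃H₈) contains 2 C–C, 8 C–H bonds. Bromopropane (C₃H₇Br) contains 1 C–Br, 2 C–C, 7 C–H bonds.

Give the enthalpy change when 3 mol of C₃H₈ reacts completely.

Bonds broken (reactants):
  Br–Br: 1 × 190 = 190
  C–C: 2 × 334 = 668
  C–H: 8 × 400 = 3200
  Σ(broken) = 4058 kJ
Bonds formed (products):
  C–Br: 1 × 273 = 273
  C–C: 2 × 334 = 668
  C–H: 7 × 400 = 2800
  H–Br: 1 × 374 = 374
  Σ(formed) = 4115 kJ
ΔH = Σ(broken) − Σ(formed) = 4058 − 4115 = −57 kJ
For 3× the reaction as written: 3 × (−57) = −171 kJ

ΔH = −171 kJ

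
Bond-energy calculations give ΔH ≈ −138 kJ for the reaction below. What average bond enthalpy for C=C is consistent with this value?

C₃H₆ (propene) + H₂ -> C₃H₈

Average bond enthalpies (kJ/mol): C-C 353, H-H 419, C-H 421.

Let D be the C=C bond energy.
Σ(broken) = 1×353 + 6×421 + 1×D + 1×419 = 3298 + D
Σ(formed) = 2×353 + 8×421 = 4074
ΔH = Σ(broken) − Σ(formed) = (3298 + D) − (4074) = −776 + D
Setting this equal to −138 kJ gives D = 638 kJ/mol.

D(C=C) ≈ 638 kJ/mol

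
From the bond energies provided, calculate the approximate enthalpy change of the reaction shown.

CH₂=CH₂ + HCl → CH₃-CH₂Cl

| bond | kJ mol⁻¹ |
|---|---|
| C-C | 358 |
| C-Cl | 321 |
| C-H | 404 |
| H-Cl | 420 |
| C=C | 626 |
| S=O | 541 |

Bonds broken (reactants):
  C-H: 4 × 404 = 1616
  C=C: 1 × 626 = 626
  H-Cl: 1 × 420 = 420
  Σ(broken) = 2662 kJ
Bonds formed (products):
  C-C: 1 × 358 = 358
  C-Cl: 1 × 321 = 321
  C-H: 5 × 404 = 2020
  Σ(formed) = 2699 kJ
ΔH = Σ(broken) − Σ(formed) = 2662 − 2699 = −37 kJ

ΔH ≈ −37 kJ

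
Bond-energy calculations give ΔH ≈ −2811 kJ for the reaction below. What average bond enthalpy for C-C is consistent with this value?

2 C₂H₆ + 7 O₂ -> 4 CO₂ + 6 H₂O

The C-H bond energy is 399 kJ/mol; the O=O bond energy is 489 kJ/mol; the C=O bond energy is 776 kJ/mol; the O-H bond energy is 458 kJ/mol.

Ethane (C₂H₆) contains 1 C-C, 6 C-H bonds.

Let D be the C-C bond energy.
Σ(broken) = 2×D + 12×399 + 7×489 = 8211 + 2D
Σ(formed) = 8×776 + 12×458 = 11704
ΔH = Σ(broken) − Σ(formed) = (8211 + 2D) − (11704) = −3493 + 2D
Setting this equal to −2811 kJ gives 2D = 682, so D = 341 kJ/mol.

D(C-C) ≈ 341 kJ/mol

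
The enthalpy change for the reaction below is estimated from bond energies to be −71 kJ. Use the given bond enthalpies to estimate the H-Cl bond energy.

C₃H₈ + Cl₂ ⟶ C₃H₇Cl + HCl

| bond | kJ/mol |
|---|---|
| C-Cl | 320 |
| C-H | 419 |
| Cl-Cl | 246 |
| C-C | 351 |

D(H-Cl) ≈ 416 kJ/mol

Let D be the H-Cl bond energy.
Σ(broken) = 2×351 + 8×419 + 1×246 = 4300
Σ(formed) = 2×351 + 1×320 + 7×419 + 1×D = 3955 + D
ΔH = Σ(broken) − Σ(formed) = (4300) − (3955 + D) = +345 − D
Setting this equal to −71 kJ gives D = 416 kJ/mol.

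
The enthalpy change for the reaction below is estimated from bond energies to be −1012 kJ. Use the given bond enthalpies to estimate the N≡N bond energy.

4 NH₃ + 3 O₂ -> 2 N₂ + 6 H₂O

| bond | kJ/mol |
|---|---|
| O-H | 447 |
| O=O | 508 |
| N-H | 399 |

D(N≡N) ≈ 980 kJ/mol

Let D be the N≡N bond energy.
Σ(broken) = 12×399 + 3×508 = 6312
Σ(formed) = 2×D + 12×447 = 5364 + 2D
ΔH = Σ(broken) − Σ(formed) = (6312) − (5364 + 2D) = +948 − 2D
Setting this equal to −1012 kJ gives 2D = 1960, so D = 980 kJ/mol.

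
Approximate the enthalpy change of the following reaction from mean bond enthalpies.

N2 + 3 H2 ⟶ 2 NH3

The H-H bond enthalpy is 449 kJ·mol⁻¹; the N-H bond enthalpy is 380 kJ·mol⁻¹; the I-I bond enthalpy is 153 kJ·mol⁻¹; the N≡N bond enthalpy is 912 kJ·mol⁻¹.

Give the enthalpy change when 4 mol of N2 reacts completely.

Bonds broken (reactants):
  H-H: 3 × 449 = 1347
  N≡N: 1 × 912 = 912
  Σ(broken) = 2259 kJ
Bonds formed (products):
  N-H: 6 × 380 = 2280
  Σ(formed) = 2280 kJ
ΔH = Σ(broken) − Σ(formed) = 2259 − 2280 = −21 kJ
For 4× the reaction as written: 4 × (−21) = −84 kJ

ΔH = −84 kJ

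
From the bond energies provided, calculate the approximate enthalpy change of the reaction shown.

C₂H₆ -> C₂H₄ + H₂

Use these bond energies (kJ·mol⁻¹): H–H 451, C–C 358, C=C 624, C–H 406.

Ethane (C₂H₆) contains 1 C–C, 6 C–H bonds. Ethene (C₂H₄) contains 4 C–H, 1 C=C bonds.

Bonds broken (reactants):
  C–C: 1 × 358 = 358
  C–H: 6 × 406 = 2436
  Σ(broken) = 2794 kJ
Bonds formed (products):
  C–H: 4 × 406 = 1624
  C=C: 1 × 624 = 624
  H–H: 1 × 451 = 451
  Σ(formed) = 2699 kJ
ΔH = Σ(broken) − Σ(formed) = 2794 − 2699 = +95 kJ

ΔH ≈ +95 kJ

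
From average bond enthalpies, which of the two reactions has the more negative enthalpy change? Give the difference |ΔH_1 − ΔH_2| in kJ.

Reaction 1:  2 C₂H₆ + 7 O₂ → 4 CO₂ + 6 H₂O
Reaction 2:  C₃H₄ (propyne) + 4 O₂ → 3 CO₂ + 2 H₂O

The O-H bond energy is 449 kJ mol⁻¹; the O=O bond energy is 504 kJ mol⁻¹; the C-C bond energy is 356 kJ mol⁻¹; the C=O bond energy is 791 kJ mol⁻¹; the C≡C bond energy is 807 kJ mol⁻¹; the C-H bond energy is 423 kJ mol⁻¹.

Reaction 1, by 729 kJ

Reaction 1:
  Bonds broken (reactants):
    C-C: 2 × 356 = 712
    C-H: 12 × 423 = 5076
    O=O: 7 × 504 = 3528
    Σ(broken) = 9316 kJ
  Bonds formed (products):
    C=O: 8 × 791 = 6328
    O-H: 12 × 449 = 5388
    Σ(formed) = 11716 kJ
  ΔH_1 = 9316 − 11716 = −2400 kJ
Reaction 2:
  Bonds broken (reactants):
    C≡C: 1 × 807 = 807
    C-C: 1 × 356 = 356
    C-H: 4 × 423 = 1692
    O=O: 4 × 504 = 2016
    Σ(broken) = 4871 kJ
  Bonds formed (products):
    C=O: 6 × 791 = 4746
    O-H: 4 × 449 = 1796
    Σ(formed) = 6542 kJ
  ΔH_2 = 4871 − 6542 = −1671 kJ
ΔH_1 − ΔH_2 = −729 kJ, so reaction 1 has the more negative ΔH; |ΔH_1 − ΔH_2| = 729 kJ.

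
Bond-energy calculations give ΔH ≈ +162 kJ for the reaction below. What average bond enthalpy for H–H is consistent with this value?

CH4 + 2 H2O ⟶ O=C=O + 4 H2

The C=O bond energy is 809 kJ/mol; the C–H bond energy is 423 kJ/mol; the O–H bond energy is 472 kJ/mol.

Let D be the H–H bond energy.
Σ(broken) = 4×423 + 4×472 = 3580
Σ(formed) = 2×809 + 4×D = 1618 + 4D
ΔH = Σ(broken) − Σ(formed) = (3580) − (1618 + 4D) = +1962 − 4D
Setting this equal to +162 kJ gives 4D = 1800, so D = 450 kJ/mol.

D(H–H) ≈ 450 kJ/mol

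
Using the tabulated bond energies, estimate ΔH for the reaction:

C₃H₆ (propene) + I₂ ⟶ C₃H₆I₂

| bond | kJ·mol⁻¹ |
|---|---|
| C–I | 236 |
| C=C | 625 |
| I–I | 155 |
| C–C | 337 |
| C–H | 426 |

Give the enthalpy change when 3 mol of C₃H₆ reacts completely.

Bonds broken (reactants):
  C–C: 1 × 337 = 337
  C–H: 6 × 426 = 2556
  C=C: 1 × 625 = 625
  I–I: 1 × 155 = 155
  Σ(broken) = 3673 kJ
Bonds formed (products):
  C–C: 2 × 337 = 674
  C–H: 6 × 426 = 2556
  C–I: 2 × 236 = 472
  Σ(formed) = 3702 kJ
ΔH = Σ(broken) − Σ(formed) = 3673 − 3702 = −29 kJ
For 3× the reaction as written: 3 × (−29) = −87 kJ

ΔH = −87 kJ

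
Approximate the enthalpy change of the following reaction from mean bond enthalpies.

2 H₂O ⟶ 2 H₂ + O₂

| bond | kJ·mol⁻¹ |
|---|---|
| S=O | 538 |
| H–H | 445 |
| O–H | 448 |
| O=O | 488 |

Bonds broken (reactants):
  O–H: 4 × 448 = 1792
  Σ(broken) = 1792 kJ
Bonds formed (products):
  H–H: 2 × 445 = 890
  O=O: 1 × 488 = 488
  Σ(formed) = 1378 kJ
ΔH = Σ(broken) − Σ(formed) = 1792 − 1378 = +414 kJ

ΔH ≈ +414 kJ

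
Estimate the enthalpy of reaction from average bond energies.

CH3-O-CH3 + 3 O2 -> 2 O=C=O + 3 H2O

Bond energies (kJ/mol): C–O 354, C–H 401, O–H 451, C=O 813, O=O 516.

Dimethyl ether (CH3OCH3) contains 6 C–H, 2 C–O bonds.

ΔH ≈ −1296 kJ

Bonds broken (reactants):
  C–H: 6 × 401 = 2406
  C–O: 2 × 354 = 708
  O=O: 3 × 516 = 1548
  Σ(broken) = 4662 kJ
Bonds formed (products):
  C=O: 4 × 813 = 3252
  O–H: 6 × 451 = 2706
  Σ(formed) = 5958 kJ
ΔH = Σ(broken) − Σ(formed) = 4662 − 5958 = −1296 kJ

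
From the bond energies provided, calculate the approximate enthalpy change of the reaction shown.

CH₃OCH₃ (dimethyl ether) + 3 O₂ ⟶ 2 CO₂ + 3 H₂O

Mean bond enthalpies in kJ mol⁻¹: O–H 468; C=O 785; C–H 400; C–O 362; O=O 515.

Bonds broken (reactants):
  C–H: 6 × 400 = 2400
  C–O: 2 × 362 = 724
  O=O: 3 × 515 = 1545
  Σ(broken) = 4669 kJ
Bonds formed (products):
  C=O: 4 × 785 = 3140
  O–H: 6 × 468 = 2808
  Σ(formed) = 5948 kJ
ΔH = Σ(broken) − Σ(formed) = 4669 − 5948 = −1279 kJ

ΔH ≈ −1279 kJ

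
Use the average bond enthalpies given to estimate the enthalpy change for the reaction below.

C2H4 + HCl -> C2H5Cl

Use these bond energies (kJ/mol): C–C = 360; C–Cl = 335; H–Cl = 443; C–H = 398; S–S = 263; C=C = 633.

Bonds broken (reactants):
  C–H: 4 × 398 = 1592
  C=C: 1 × 633 = 633
  H–Cl: 1 × 443 = 443
  Σ(broken) = 2668 kJ
Bonds formed (products):
  C–C: 1 × 360 = 360
  C–Cl: 1 × 335 = 335
  C–H: 5 × 398 = 1990
  Σ(formed) = 2685 kJ
ΔH = Σ(broken) − Σ(formed) = 2668 − 2685 = −17 kJ

ΔH ≈ −17 kJ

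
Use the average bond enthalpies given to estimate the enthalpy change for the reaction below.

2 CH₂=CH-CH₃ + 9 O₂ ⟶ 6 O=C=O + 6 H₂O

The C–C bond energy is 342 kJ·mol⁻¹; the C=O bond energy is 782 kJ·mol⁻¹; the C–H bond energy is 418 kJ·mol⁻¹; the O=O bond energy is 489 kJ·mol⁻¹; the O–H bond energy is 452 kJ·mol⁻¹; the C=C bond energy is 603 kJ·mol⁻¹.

Bonds broken (reactants):
  C–C: 2 × 342 = 684
  C–H: 12 × 418 = 5016
  C=C: 2 × 603 = 1206
  O=O: 9 × 489 = 4401
  Σ(broken) = 11307 kJ
Bonds formed (products):
  C=O: 12 × 782 = 9384
  O–H: 12 × 452 = 5424
  Σ(formed) = 14808 kJ
ΔH = Σ(broken) − Σ(formed) = 11307 − 14808 = −3501 kJ

ΔH ≈ −3501 kJ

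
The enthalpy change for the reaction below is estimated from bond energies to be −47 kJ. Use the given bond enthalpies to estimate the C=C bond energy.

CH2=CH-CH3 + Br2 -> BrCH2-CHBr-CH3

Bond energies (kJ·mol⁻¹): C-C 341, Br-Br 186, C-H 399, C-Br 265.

Let D be the C=C bond energy.
Σ(broken) = 1×186 + 1×341 + 6×399 + 1×D = 2921 + D
Σ(formed) = 2×265 + 2×341 + 6×399 = 3606
ΔH = Σ(broken) − Σ(formed) = (2921 + D) − (3606) = −685 + D
Setting this equal to −47 kJ gives D = 638 kJ/mol.

D(C=C) ≈ 638 kJ/mol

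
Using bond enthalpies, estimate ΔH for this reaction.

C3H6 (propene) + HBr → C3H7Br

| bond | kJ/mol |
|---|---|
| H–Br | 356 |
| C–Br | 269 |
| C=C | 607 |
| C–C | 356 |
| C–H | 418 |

Bonds broken (reactants):
  C–C: 1 × 356 = 356
  C–H: 6 × 418 = 2508
  C=C: 1 × 607 = 607
  H–Br: 1 × 356 = 356
  Σ(broken) = 3827 kJ
Bonds formed (products):
  C–Br: 1 × 269 = 269
  C–C: 2 × 356 = 712
  C–H: 7 × 418 = 2926
  Σ(formed) = 3907 kJ
ΔH = Σ(broken) − Σ(formed) = 3827 − 3907 = −80 kJ

ΔH ≈ −80 kJ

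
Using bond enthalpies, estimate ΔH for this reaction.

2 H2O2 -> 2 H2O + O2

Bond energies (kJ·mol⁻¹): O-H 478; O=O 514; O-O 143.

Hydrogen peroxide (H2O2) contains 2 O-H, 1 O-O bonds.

ΔH ≈ −228 kJ

Bonds broken (reactants):
  O-H: 4 × 478 = 1912
  O-O: 2 × 143 = 286
  Σ(broken) = 2198 kJ
Bonds formed (products):
  O-H: 4 × 478 = 1912
  O=O: 1 × 514 = 514
  Σ(formed) = 2426 kJ
ΔH = Σ(broken) − Σ(formed) = 2198 − 2426 = −228 kJ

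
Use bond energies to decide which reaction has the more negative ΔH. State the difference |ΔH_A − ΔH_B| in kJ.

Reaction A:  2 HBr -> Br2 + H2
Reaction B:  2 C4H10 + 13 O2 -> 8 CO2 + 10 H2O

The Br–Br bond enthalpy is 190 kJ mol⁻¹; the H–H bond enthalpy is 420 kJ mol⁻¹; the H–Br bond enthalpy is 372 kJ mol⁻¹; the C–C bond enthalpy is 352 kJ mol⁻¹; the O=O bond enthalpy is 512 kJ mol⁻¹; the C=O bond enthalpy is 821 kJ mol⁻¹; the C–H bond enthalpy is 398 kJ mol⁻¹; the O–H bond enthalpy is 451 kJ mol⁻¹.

Reaction A:
  Bonds broken (reactants):
    H–Br: 2 × 372 = 744
    Σ(broken) = 744 kJ
  Bonds formed (products):
    Br–Br: 1 × 190 = 190
    H–H: 1 × 420 = 420
    Σ(formed) = 610 kJ
  ΔH_A = 744 − 610 = +134 kJ
Reaction B:
  Bonds broken (reactants):
    C–C: 6 × 352 = 2112
    C–H: 20 × 398 = 7960
    O=O: 13 × 512 = 6656
    Σ(broken) = 16728 kJ
  Bonds formed (products):
    C=O: 16 × 821 = 13136
    O–H: 20 × 451 = 9020
    Σ(formed) = 22156 kJ
  ΔH_B = 16728 − 22156 = −5428 kJ
ΔH_A − ΔH_B = +5562 kJ, so reaction B has the more negative ΔH; |ΔH_A − ΔH_B| = 5562 kJ.

Reaction B, by 5562 kJ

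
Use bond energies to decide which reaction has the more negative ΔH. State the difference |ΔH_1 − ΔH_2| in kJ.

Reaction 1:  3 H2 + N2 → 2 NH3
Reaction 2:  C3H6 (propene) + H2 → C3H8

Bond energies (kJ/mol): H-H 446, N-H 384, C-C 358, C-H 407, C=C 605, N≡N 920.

Reaction 1:
  Bonds broken (reactants):
    H-H: 3 × 446 = 1338
    N≡N: 1 × 920 = 920
    Σ(broken) = 2258 kJ
  Bonds formed (products):
    N-H: 6 × 384 = 2304
    Σ(formed) = 2304 kJ
  ΔH_1 = 2258 − 2304 = −46 kJ
Reaction 2:
  Bonds broken (reactants):
    C-C: 1 × 358 = 358
    C-H: 6 × 407 = 2442
    C=C: 1 × 605 = 605
    H-H: 1 × 446 = 446
    Σ(broken) = 3851 kJ
  Bonds formed (products):
    C-C: 2 × 358 = 716
    C-H: 8 × 407 = 3256
    Σ(formed) = 3972 kJ
  ΔH_2 = 3851 − 3972 = −121 kJ
ΔH_1 − ΔH_2 = +75 kJ, so reaction 2 has the more negative ΔH; |ΔH_1 − ΔH_2| = 75 kJ.

Reaction 2, by 75 kJ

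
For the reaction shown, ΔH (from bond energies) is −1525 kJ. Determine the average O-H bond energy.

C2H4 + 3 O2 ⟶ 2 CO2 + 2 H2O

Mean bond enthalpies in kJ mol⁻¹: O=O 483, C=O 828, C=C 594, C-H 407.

Let D be the O-H bond energy.
Σ(broken) = 4×407 + 1×594 + 3×483 = 3671
Σ(formed) = 4×828 + 4×D = 3312 + 4D
ΔH = Σ(broken) − Σ(formed) = (3671) − (3312 + 4D) = +359 − 4D
Setting this equal to −1525 kJ gives 4D = 1884, so D = 471 kJ/mol.

D(O-H) ≈ 471 kJ/mol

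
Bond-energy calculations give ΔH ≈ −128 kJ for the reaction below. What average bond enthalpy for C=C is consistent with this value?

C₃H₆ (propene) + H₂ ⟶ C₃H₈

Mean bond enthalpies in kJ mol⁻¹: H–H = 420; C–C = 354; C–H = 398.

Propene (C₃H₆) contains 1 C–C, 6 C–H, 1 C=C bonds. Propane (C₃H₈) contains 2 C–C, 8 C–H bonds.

D(C=C) ≈ 602 kJ/mol

Let D be the C=C bond energy.
Σ(broken) = 1×354 + 6×398 + 1×D + 1×420 = 3162 + D
Σ(formed) = 2×354 + 8×398 = 3892
ΔH = Σ(broken) − Σ(formed) = (3162 + D) − (3892) = −730 + D
Setting this equal to −128 kJ gives D = 602 kJ/mol.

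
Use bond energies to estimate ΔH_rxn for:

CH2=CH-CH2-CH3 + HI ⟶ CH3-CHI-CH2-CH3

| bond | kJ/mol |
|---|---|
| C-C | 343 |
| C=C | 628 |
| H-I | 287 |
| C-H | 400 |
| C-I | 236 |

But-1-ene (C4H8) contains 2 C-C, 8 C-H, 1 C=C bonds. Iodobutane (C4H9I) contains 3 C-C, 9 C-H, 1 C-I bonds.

ΔH ≈ −64 kJ

Bonds broken (reactants):
  C-C: 2 × 343 = 686
  C-H: 8 × 400 = 3200
  C=C: 1 × 628 = 628
  H-I: 1 × 287 = 287
  Σ(broken) = 4801 kJ
Bonds formed (products):
  C-C: 3 × 343 = 1029
  C-H: 9 × 400 = 3600
  C-I: 1 × 236 = 236
  Σ(formed) = 4865 kJ
ΔH = Σ(broken) − Σ(formed) = 4801 − 4865 = −64 kJ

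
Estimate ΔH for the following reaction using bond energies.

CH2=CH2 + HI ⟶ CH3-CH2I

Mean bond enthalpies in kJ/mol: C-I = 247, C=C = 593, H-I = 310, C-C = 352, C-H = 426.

ΔH ≈ −122 kJ

Bonds broken (reactants):
  C-H: 4 × 426 = 1704
  C=C: 1 × 593 = 593
  H-I: 1 × 310 = 310
  Σ(broken) = 2607 kJ
Bonds formed (products):
  C-C: 1 × 352 = 352
  C-H: 5 × 426 = 2130
  C-I: 1 × 247 = 247
  Σ(formed) = 2729 kJ
ΔH = Σ(broken) − Σ(formed) = 2607 − 2729 = −122 kJ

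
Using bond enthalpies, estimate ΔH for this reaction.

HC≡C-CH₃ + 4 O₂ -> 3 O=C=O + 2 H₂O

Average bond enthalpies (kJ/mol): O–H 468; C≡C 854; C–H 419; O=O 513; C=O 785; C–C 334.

ΔH ≈ −1666 kJ

Bonds broken (reactants):
  C≡C: 1 × 854 = 854
  C–C: 1 × 334 = 334
  C–H: 4 × 419 = 1676
  O=O: 4 × 513 = 2052
  Σ(broken) = 4916 kJ
Bonds formed (products):
  C=O: 6 × 785 = 4710
  O–H: 4 × 468 = 1872
  Σ(formed) = 6582 kJ
ΔH = Σ(broken) − Σ(formed) = 4916 − 6582 = −1666 kJ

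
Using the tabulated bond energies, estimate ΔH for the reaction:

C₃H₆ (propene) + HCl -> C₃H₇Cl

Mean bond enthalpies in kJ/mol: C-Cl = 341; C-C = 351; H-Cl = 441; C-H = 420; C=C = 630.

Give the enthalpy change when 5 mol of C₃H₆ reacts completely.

ΔH = −205 kJ

Bonds broken (reactants):
  C-C: 1 × 351 = 351
  C-H: 6 × 420 = 2520
  C=C: 1 × 630 = 630
  H-Cl: 1 × 441 = 441
  Σ(broken) = 3942 kJ
Bonds formed (products):
  C-C: 2 × 351 = 702
  C-Cl: 1 × 341 = 341
  C-H: 7 × 420 = 2940
  Σ(formed) = 3983 kJ
ΔH = Σ(broken) − Σ(formed) = 3942 − 3983 = −41 kJ
For 5× the reaction as written: 5 × (−41) = −205 kJ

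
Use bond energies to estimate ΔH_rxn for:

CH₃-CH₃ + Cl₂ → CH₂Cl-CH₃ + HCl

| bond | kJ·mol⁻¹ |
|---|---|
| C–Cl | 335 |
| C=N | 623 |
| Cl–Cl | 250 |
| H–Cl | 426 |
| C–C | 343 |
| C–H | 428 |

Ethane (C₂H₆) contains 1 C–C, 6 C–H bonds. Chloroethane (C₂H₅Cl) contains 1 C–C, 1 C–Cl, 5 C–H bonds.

ΔH ≈ −83 kJ

Bonds broken (reactants):
  C–C: 1 × 343 = 343
  C–H: 6 × 428 = 2568
  Cl–Cl: 1 × 250 = 250
  Σ(broken) = 3161 kJ
Bonds formed (products):
  C–C: 1 × 343 = 343
  C–Cl: 1 × 335 = 335
  C–H: 5 × 428 = 2140
  H–Cl: 1 × 426 = 426
  Σ(formed) = 3244 kJ
ΔH = Σ(broken) − Σ(formed) = 3161 − 3244 = −83 kJ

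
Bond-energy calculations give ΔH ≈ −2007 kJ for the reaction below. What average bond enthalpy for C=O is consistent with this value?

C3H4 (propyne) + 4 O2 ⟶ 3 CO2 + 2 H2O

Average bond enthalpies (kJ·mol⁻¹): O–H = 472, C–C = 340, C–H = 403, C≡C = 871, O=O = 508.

Let D be the C=O bond energy.
Σ(broken) = 1×871 + 1×340 + 4×403 + 4×508 = 4855
Σ(formed) = 6×D + 4×472 = 1888 + 6D
ΔH = Σ(broken) − Σ(formed) = (4855) − (1888 + 6D) = +2967 − 6D
Setting this equal to −2007 kJ gives 6D = 4974, so D = 829 kJ/mol.

D(C=O) ≈ 829 kJ/mol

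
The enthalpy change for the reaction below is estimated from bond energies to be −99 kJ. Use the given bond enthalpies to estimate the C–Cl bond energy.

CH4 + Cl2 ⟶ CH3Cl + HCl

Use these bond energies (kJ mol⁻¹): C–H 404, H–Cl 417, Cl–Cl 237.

Let D be the C–Cl bond energy.
Σ(broken) = 4×404 + 1×237 = 1853
Σ(formed) = 1×D + 3×404 + 1×417 = 1629 + D
ΔH = Σ(broken) − Σ(formed) = (1853) − (1629 + D) = +224 − D
Setting this equal to −99 kJ gives D = 323 kJ/mol.

D(C–Cl) ≈ 323 kJ/mol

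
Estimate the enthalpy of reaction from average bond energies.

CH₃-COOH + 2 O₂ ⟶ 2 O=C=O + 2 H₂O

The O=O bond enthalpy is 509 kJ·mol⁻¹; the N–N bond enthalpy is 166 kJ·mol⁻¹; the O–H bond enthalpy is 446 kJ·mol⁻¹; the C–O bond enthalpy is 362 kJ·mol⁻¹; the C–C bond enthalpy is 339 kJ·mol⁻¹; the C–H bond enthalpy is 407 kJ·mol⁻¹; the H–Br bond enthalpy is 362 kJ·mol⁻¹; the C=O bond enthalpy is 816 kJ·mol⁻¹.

Bonds broken (reactants):
  C–C: 1 × 339 = 339
  C–H: 3 × 407 = 1221
  C–O: 1 × 362 = 362
  C=O: 1 × 816 = 816
  O–H: 1 × 446 = 446
  O=O: 2 × 509 = 1018
  Σ(broken) = 4202 kJ
Bonds formed (products):
  C=O: 4 × 816 = 3264
  O–H: 4 × 446 = 1784
  Σ(formed) = 5048 kJ
ΔH = Σ(broken) − Σ(formed) = 4202 − 5048 = −846 kJ

ΔH ≈ −846 kJ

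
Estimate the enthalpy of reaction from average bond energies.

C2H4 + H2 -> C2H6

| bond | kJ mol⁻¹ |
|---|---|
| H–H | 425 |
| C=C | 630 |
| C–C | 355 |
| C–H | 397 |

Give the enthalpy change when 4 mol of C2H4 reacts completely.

ΔH = −376 kJ

Bonds broken (reactants):
  C–H: 4 × 397 = 1588
  C=C: 1 × 630 = 630
  H–H: 1 × 425 = 425
  Σ(broken) = 2643 kJ
Bonds formed (products):
  C–C: 1 × 355 = 355
  C–H: 6 × 397 = 2382
  Σ(formed) = 2737 kJ
ΔH = Σ(broken) − Σ(formed) = 2643 − 2737 = −94 kJ
For 4× the reaction as written: 4 × (−94) = −376 kJ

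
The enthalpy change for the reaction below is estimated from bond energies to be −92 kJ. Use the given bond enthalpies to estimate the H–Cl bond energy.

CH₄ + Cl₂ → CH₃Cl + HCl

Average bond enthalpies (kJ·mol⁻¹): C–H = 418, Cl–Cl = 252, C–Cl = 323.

Let D be the H–Cl bond energy.
Σ(broken) = 4×418 + 1×252 = 1924
Σ(formed) = 1×323 + 3×418 + 1×D = 1577 + D
ΔH = Σ(broken) − Σ(formed) = (1924) − (1577 + D) = +347 − D
Setting this equal to −92 kJ gives D = 439 kJ/mol.

D(H–Cl) ≈ 439 kJ/mol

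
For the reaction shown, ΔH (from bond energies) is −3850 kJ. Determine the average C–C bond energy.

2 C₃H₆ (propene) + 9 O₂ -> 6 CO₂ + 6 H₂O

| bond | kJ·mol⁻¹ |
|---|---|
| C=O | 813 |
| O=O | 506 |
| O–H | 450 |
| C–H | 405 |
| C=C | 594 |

Let D be the C–C bond energy.
Σ(broken) = 2×D + 12×405 + 2×594 + 9×506 = 10602 + 2D
Σ(formed) = 12×813 + 12×450 = 15156
ΔH = Σ(broken) − Σ(formed) = (10602 + 2D) − (15156) = −4554 + 2D
Setting this equal to −3850 kJ gives 2D = 704, so D = 352 kJ/mol.

D(C–C) ≈ 352 kJ/mol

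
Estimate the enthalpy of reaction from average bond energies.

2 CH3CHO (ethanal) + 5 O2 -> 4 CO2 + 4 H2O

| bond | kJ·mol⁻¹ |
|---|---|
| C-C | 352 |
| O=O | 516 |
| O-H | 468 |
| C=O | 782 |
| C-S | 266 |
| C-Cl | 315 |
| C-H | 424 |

ΔH ≈ −1760 kJ

Bonds broken (reactants):
  C-C: 2 × 352 = 704
  C-H: 8 × 424 = 3392
  C=O: 2 × 782 = 1564
  O=O: 5 × 516 = 2580
  Σ(broken) = 8240 kJ
Bonds formed (products):
  C=O: 8 × 782 = 6256
  O-H: 8 × 468 = 3744
  Σ(formed) = 10000 kJ
ΔH = Σ(broken) − Σ(formed) = 8240 − 10000 = −1760 kJ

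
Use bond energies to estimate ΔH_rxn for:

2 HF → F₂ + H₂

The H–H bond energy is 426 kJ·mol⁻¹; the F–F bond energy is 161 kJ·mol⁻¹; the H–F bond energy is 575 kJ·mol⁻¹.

ΔH ≈ +563 kJ

Bonds broken (reactants):
  H–F: 2 × 575 = 1150
  Σ(broken) = 1150 kJ
Bonds formed (products):
  F–F: 1 × 161 = 161
  H–H: 1 × 426 = 426
  Σ(formed) = 587 kJ
ΔH = Σ(broken) − Σ(formed) = 1150 − 587 = +563 kJ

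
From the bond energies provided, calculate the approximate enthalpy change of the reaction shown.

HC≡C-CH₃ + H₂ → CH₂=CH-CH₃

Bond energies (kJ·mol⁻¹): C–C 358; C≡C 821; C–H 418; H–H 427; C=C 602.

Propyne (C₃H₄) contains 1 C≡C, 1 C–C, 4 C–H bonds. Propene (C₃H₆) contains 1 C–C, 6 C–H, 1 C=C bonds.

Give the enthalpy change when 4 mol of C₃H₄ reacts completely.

Bonds broken (reactants):
  C≡C: 1 × 821 = 821
  C–C: 1 × 358 = 358
  C–H: 4 × 418 = 1672
  H–H: 1 × 427 = 427
  Σ(broken) = 3278 kJ
Bonds formed (products):
  C–C: 1 × 358 = 358
  C–H: 6 × 418 = 2508
  C=C: 1 × 602 = 602
  Σ(formed) = 3468 kJ
ΔH = Σ(broken) − Σ(formed) = 3278 − 3468 = −190 kJ
For 4× the reaction as written: 4 × (−190) = −760 kJ

ΔH = −760 kJ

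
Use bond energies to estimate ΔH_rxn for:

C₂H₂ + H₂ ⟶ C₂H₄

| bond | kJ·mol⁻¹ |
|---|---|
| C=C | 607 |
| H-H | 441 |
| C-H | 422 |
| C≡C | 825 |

ΔH ≈ −185 kJ

Bonds broken (reactants):
  C≡C: 1 × 825 = 825
  C-H: 2 × 422 = 844
  H-H: 1 × 441 = 441
  Σ(broken) = 2110 kJ
Bonds formed (products):
  C-H: 4 × 422 = 1688
  C=C: 1 × 607 = 607
  Σ(formed) = 2295 kJ
ΔH = Σ(broken) − Σ(formed) = 2110 − 2295 = −185 kJ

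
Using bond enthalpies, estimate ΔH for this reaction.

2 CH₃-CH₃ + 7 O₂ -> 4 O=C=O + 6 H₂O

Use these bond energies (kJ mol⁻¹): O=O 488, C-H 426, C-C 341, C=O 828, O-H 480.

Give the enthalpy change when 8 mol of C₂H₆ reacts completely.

Bonds broken (reactants):
  C-C: 2 × 341 = 682
  C-H: 12 × 426 = 5112
  O=O: 7 × 488 = 3416
  Σ(broken) = 9210 kJ
Bonds formed (products):
  C=O: 8 × 828 = 6624
  O-H: 12 × 480 = 5760
  Σ(formed) = 12384 kJ
ΔH = Σ(broken) − Σ(formed) = 9210 − 12384 = −3174 kJ
For 4× the reaction as written: 4 × (−3174) = −12696 kJ

ΔH = −12696 kJ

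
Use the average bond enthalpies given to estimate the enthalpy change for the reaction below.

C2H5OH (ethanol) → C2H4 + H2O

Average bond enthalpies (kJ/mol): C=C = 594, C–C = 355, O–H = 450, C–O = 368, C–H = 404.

ΔH ≈ +83 kJ

Bonds broken (reactants):
  C–C: 1 × 355 = 355
  C–H: 5 × 404 = 2020
  C–O: 1 × 368 = 368
  O–H: 1 × 450 = 450
  Σ(broken) = 3193 kJ
Bonds formed (products):
  C–H: 4 × 404 = 1616
  C=C: 1 × 594 = 594
  O–H: 2 × 450 = 900
  Σ(formed) = 3110 kJ
ΔH = Σ(broken) − Σ(formed) = 3193 − 3110 = +83 kJ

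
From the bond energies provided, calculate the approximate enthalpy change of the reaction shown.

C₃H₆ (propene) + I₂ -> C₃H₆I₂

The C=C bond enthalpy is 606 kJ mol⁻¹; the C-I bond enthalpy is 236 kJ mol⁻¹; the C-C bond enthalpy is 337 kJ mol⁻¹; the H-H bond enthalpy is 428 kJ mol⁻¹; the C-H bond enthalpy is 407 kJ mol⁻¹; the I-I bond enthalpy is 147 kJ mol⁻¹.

ΔH ≈ −56 kJ

Bonds broken (reactants):
  C-C: 1 × 337 = 337
  C-H: 6 × 407 = 2442
  C=C: 1 × 606 = 606
  I-I: 1 × 147 = 147
  Σ(broken) = 3532 kJ
Bonds formed (products):
  C-C: 2 × 337 = 674
  C-H: 6 × 407 = 2442
  C-I: 2 × 236 = 472
  Σ(formed) = 3588 kJ
ΔH = Σ(broken) − Σ(formed) = 3532 − 3588 = −56 kJ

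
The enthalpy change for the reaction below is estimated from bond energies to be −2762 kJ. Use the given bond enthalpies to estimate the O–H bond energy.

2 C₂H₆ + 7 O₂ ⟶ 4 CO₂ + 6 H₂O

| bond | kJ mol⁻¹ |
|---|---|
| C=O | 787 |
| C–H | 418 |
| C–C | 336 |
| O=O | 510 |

Let D be the O–H bond energy.
Σ(broken) = 2×336 + 12×418 + 7×510 = 9258
Σ(formed) = 8×787 + 12×D = 6296 + 12D
ΔH = Σ(broken) − Σ(formed) = (9258) − (6296 + 12D) = +2962 − 12D
Setting this equal to −2762 kJ gives 12D = 5724, so D = 477 kJ/mol.

D(O–H) ≈ 477 kJ/mol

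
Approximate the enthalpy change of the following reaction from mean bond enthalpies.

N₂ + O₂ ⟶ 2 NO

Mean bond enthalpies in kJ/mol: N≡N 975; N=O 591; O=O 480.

ΔH ≈ +273 kJ

Bonds broken (reactants):
  N≡N: 1 × 975 = 975
  O=O: 1 × 480 = 480
  Σ(broken) = 1455 kJ
Bonds formed (products):
  N=O: 2 × 591 = 1182
  Σ(formed) = 1182 kJ
ΔH = Σ(broken) − Σ(formed) = 1455 − 1182 = +273 kJ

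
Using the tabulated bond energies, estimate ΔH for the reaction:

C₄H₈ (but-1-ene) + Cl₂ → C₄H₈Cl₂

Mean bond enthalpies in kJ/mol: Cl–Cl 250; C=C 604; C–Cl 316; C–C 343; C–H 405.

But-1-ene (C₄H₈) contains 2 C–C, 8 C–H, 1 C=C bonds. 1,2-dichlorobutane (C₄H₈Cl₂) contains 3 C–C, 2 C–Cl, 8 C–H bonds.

ΔH ≈ −121 kJ

Bonds broken (reactants):
  C–C: 2 × 343 = 686
  C–H: 8 × 405 = 3240
  C=C: 1 × 604 = 604
  Cl–Cl: 1 × 250 = 250
  Σ(broken) = 4780 kJ
Bonds formed (products):
  C–C: 3 × 343 = 1029
  C–Cl: 2 × 316 = 632
  C–H: 8 × 405 = 3240
  Σ(formed) = 4901 kJ
ΔH = Σ(broken) − Σ(formed) = 4780 − 4901 = −121 kJ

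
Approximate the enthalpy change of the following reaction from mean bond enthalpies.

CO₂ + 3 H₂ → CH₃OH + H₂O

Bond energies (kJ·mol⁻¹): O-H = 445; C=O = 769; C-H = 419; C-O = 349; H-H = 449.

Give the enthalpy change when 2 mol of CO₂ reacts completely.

Bonds broken (reactants):
  C=O: 2 × 769 = 1538
  H-H: 3 × 449 = 1347
  Σ(broken) = 2885 kJ
Bonds formed (products):
  C-H: 3 × 419 = 1257
  C-O: 1 × 349 = 349
  O-H: 3 × 445 = 1335
  Σ(formed) = 2941 kJ
ΔH = Σ(broken) − Σ(formed) = 2885 − 2941 = −56 kJ
For 2× the reaction as written: 2 × (−56) = −112 kJ

ΔH = −112 kJ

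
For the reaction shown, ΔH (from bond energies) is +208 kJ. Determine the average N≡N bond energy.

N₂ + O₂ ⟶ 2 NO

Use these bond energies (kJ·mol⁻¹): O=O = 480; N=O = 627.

Let D be the N≡N bond energy.
Σ(broken) = 1×D + 1×480 = 480 + D
Σ(formed) = 2×627 = 1254
ΔH = Σ(broken) − Σ(formed) = (480 + D) − (1254) = −774 + D
Setting this equal to +208 kJ gives D = 982 kJ/mol.

D(N≡N) ≈ 982 kJ/mol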